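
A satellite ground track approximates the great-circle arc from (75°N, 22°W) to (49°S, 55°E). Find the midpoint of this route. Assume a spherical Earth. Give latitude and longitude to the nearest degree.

The haversine formula gives a central angle δ ≈ 2.333 rad (133.7°) between the endpoints.
Interpolate at f = 1/2 with slerp weights a = sin((1−f)δ)/sin δ ≈ 1.272, b = sin(fδ)/sin δ ≈ 1.272.
p = a·p₁ + b·p₂ ≈ (0.784, 0.560, 0.269); φ = arcsin(p_z) ≈ 15.58°, λ = atan2(p_y, p_x) ≈ 35.55°.

≈ (16°N, 36°E)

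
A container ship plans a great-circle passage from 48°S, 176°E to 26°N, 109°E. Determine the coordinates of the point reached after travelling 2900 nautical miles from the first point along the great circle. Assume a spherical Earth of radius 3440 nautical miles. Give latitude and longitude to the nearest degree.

The haversine formula gives a central angle δ ≈ 1.662 rad (95.2°) between the endpoints. The total great-circle distance is δ·R ≈ 1.662 × 3440 ≈ 5716 nmi, so the target fraction is f = 2900/5716 ≈ 0.507.
Interpolate at f ≈ 0.507 with slerp weights a = sin((1−f)δ)/sin δ ≈ 0.733, b = sin(fδ)/sin δ ≈ 0.750.
p = a·p₁ + b·p₂ ≈ (-0.709, 0.671, -0.216); φ = arcsin(p_z) ≈ -12.49°, λ = atan2(p_y, p_x) ≈ 136.55°.

≈ 12°S, 137°E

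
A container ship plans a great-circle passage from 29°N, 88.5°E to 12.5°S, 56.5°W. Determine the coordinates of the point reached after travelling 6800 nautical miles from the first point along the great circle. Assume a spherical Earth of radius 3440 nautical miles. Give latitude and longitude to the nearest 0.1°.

≈ 4.4°N, 31.2°W

From cos δ = sin φ₁ sin φ₂ + cos φ₁ cos φ₂ cos Δλ, the central angle is δ ≈ 2.505 rad (143.6°). The total great-circle distance is δ·R ≈ 2.505 × 3440 ≈ 8619 nmi, so the target fraction is f = 6800/8619 ≈ 0.789.
Interpolate at f ≈ 0.789 with slerp weights a = sin((1−f)δ)/sin δ ≈ 0.849, b = sin(fδ)/sin δ ≈ 1.546.
p = a·p₁ + b·p₂ ≈ (0.853, -0.517, 0.077); φ = arcsin(p_z) ≈ 4.41°, λ = atan2(p_y, p_x) ≈ -31.21°.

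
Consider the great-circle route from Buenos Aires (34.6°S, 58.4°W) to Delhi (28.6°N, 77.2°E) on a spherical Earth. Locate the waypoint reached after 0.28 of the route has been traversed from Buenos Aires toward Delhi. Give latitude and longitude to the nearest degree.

≈ 24°S, 14°W

Convert each endpoint to a unit vector on the sphere (x = cos φ cos λ, y = cos φ sin λ, z = sin φ).
The central angle between the endpoints is δ = arccos(p₁·p₂) ≈ 2.479 rad (142.0°).
Interpolate at f = 0.28 with slerp weights a = sin((1−f)δ)/sin δ ≈ 1.588, b = sin(fδ)/sin δ ≈ 1.039.
p = a·p₁ + b·p₂ ≈ (0.887, -0.223, -0.404); φ = arcsin(p_z) ≈ -23.84°, λ = atan2(p_y, p_x) ≈ -14.14°.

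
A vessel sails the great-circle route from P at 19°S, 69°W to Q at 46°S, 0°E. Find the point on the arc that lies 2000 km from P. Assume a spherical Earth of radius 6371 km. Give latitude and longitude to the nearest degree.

≈ 31°S, 54°W

Convert each endpoint to a unit vector on the sphere (x = cos φ cos λ, y = cos φ sin λ, z = sin φ).
The central angle between the endpoints is δ = arccos(p₁·p₂) ≈ 1.082 rad (62.0°). The total great-circle distance is δ·R ≈ 1.082 × 6371 ≈ 6893 km, so the target fraction is f = 2000/6893 ≈ 0.290.
Interpolate at f ≈ 0.290 with slerp weights a = sin((1−f)δ)/sin δ ≈ 0.787, b = sin(fδ)/sin δ ≈ 0.350.
p = a·p₁ + b·p₂ ≈ (0.510, -0.695, -0.508); φ = arcsin(p_z) ≈ -30.52°, λ = atan2(p_y, p_x) ≈ -53.73°.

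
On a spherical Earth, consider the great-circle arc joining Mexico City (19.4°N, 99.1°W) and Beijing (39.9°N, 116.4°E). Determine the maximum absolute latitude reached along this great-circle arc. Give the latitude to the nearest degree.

≈ 63°N

The great circle lies in the plane with unit normal n̂ = (p₁ × p₂)/|p₁ × p₂|.
Here n̂_z ≈ -0.453; the vertex latitude is φ_max = arccos|n̂_z| ≈ 63.0°.
Check via Clairaut: cos φ_max = |cos φ₁| · sin C = cos(19.4°)·sin(28.7°) ≈ 0.453, again giving ≈ 63.0°.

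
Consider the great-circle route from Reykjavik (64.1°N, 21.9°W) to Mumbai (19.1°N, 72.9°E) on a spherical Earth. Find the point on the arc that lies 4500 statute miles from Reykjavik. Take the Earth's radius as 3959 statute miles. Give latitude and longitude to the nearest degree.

≈ (28°N, 68°E)

The haversine formula gives a central angle δ ≈ 1.308 rad (74.9°) between the endpoints. The total great-circle distance is δ·R ≈ 1.308 × 3959 ≈ 5178 mi, so the target fraction is f = 4500/5178 ≈ 0.869.
Interpolate at f ≈ 0.869 with slerp weights a = sin((1−f)δ)/sin δ ≈ 0.177, b = sin(fδ)/sin δ ≈ 0.939.
p = a·p₁ + b·p₂ ≈ (0.333, 0.820, 0.466); φ = arcsin(p_z) ≈ 27.79°, λ = atan2(p_y, p_x) ≈ 67.92°.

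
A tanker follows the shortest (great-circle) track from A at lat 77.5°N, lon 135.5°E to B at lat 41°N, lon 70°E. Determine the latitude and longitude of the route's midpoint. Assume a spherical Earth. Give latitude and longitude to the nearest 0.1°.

≈ lat 62.0°N, lon 83.1°E

Write both endpoints as unit vectors p₁, p₂ with components (cos φ cos λ, cos φ sin λ, sin φ).
The central angle between the endpoints is δ = arccos(p₁·p₂) ≈ 0.784 rad (44.9°).
Interpolate at f = 1/2 with slerp weights a = sin((1−f)δ)/sin δ ≈ 0.541, b = sin(fδ)/sin δ ≈ 0.541.
p = a·p₁ + b·p₂ ≈ (0.056, 0.466, 0.883); φ = arcsin(p_z) ≈ 62.02°, λ = atan2(p_y, p_x) ≈ 83.13°.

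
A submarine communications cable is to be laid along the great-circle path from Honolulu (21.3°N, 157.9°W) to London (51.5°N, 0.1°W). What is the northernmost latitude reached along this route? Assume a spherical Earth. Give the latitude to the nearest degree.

≈ 77°N

The great circle lies in the plane with unit normal n̂ = (p₁ × p₂)/|p₁ × p₂|.
Here n̂_z ≈ +0.226; the vertex latitude is φ_max = arccos|n̂_z| ≈ 76.9°.
Check via Clairaut: cos φ_max = |cos φ₁| · sin C = cos(21.3°)·sin(14.1°) ≈ 0.226, again giving ≈ 76.9°.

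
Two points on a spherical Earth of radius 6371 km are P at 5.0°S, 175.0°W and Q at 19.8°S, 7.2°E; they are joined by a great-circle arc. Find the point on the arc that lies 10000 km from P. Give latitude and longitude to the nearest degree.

Write both endpoints as unit vectors p₁, p₂ with components (cos φ cos λ, cos φ sin λ, sin φ).
The central angle between the endpoints is δ = arccos(p₁·p₂) ≈ 2.707 rad (155.1°). The total great-circle distance is δ·R ≈ 2.707 × 6371 ≈ 17247 km, so the target fraction is f = 10000/17247 ≈ 0.580.
Interpolate at f ≈ 0.580 with slerp weights a = sin((1−f)δ)/sin δ ≈ 2.156, b = sin(fδ)/sin δ ≈ 2.376.
p = a·p₁ + b·p₂ ≈ (0.078, 0.093, -0.993); φ = arcsin(p_z) ≈ -83.04°, λ = atan2(p_y, p_x) ≈ 50.05°.

≈ 83°S, 50°E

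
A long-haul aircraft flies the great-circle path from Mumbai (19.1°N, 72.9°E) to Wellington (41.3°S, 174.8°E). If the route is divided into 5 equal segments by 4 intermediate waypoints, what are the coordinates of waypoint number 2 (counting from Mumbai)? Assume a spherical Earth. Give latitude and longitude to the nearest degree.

≈ 10°S, 107°E

The haversine formula gives a central angle δ ≈ 1.942 rad (111.2°) between the endpoints.
Interpolate at f = 2/5 with slerp weights a = sin((1−f)δ)/sin δ ≈ 0.986, b = sin(fδ)/sin δ ≈ 0.752.
p = a·p₁ + b·p₂ ≈ (-0.289, 0.942, -0.174); φ = arcsin(p_z) ≈ -10.01°, λ = atan2(p_y, p_x) ≈ 107.05°.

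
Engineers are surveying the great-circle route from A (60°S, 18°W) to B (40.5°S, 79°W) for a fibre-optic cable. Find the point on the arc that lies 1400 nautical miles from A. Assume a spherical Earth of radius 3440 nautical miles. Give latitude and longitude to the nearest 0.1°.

≈ (52.8°S, 58.9°W)

Write both endpoints as unit vectors p₁, p₂ with components (cos φ cos λ, cos φ sin λ, sin φ).
The central angle between the endpoints is δ = arccos(p₁·p₂) ≈ 0.728 rad (41.7°). The total great-circle distance is δ·R ≈ 0.728 × 3440 ≈ 2503 nmi, so the target fraction is f = 1400/2503 ≈ 0.559.
Interpolate at f ≈ 0.559 with slerp weights a = sin((1−f)δ)/sin δ ≈ 0.474, b = sin(fδ)/sin δ ≈ 0.595.
p = a·p₁ + b·p₂ ≈ (0.312, -0.517, -0.797); φ = arcsin(p_z) ≈ -52.84°, λ = atan2(p_y, p_x) ≈ -58.94°.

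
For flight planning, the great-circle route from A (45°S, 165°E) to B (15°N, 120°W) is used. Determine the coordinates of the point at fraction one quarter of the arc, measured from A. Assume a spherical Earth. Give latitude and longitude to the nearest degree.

≈ (34°S, 169°W)

Convert each endpoint to a unit vector on the sphere (x = cos φ cos λ, y = cos φ sin λ, z = sin φ).
The central angle between the endpoints is δ = arccos(p₁·p₂) ≈ 1.577 rad (90.4°).
Interpolate at f = 1/4 with slerp weights a = sin((1−f)δ)/sin δ ≈ 0.926, b = sin(fδ)/sin δ ≈ 0.384.
p = a·p₁ + b·p₂ ≈ (-0.818, -0.152, -0.555); φ = arcsin(p_z) ≈ -33.72°, λ = atan2(p_y, p_x) ≈ -169.48°.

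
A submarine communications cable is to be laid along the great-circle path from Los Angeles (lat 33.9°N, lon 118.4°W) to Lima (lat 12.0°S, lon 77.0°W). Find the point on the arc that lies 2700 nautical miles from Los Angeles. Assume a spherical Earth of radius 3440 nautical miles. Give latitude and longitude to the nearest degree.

Convert each endpoint to a unit vector on the sphere (x = cos φ cos λ, y = cos φ sin λ, z = sin φ).
The central angle between the endpoints is δ = arccos(p₁·p₂) ≈ 1.055 rad (60.5°). The total great-circle distance is δ·R ≈ 1.055 × 3440 ≈ 3630 nmi, so the target fraction is f = 2700/3630 ≈ 0.744.
Interpolate at f ≈ 0.744 with slerp weights a = sin((1−f)δ)/sin δ ≈ 0.307, b = sin(fδ)/sin δ ≈ 0.812.
p = a·p₁ + b·p₂ ≈ (0.058, -0.998, 0.002); φ = arcsin(p_z) ≈ 0.13°, λ = atan2(p_y, p_x) ≈ -86.70°.

≈ lat 0°N, lon 87°W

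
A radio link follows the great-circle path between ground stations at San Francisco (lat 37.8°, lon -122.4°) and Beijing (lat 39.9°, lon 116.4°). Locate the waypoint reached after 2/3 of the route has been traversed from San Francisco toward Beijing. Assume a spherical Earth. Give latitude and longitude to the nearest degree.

Convert each endpoint to a unit vector on the sphere (x = cos φ cos λ, y = cos φ sin λ, z = sin φ).
The central angle between the endpoints is δ = arccos(p₁·p₂) ≈ 1.492 rad (85.5°).
Interpolate at f = 2/3 with slerp weights a = sin((1−f)δ)/sin δ ≈ 0.478, b = sin(fδ)/sin δ ≈ 0.841.
p = a·p₁ + b·p₂ ≈ (-0.489, 0.259, 0.833); φ = arcsin(p_z) ≈ 56.38°, λ = atan2(p_y, p_x) ≈ 152.14°.

≈ lat 56°, lon 152°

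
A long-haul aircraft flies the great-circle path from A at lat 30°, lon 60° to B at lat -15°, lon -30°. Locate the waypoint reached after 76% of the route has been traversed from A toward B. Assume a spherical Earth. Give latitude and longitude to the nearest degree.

From cos δ = sin φ₁ sin φ₂ + cos φ₁ cos φ₂ cos Δλ, the central angle is δ ≈ 1.701 rad (97.4°).
Interpolate at f = 0.76 with slerp weights a = sin((1−f)δ)/sin δ ≈ 0.400, b = sin(fδ)/sin δ ≈ 0.970.
p = a·p₁ + b·p₂ ≈ (0.984, -0.168, -0.051); φ = arcsin(p_z) ≈ -2.91°, λ = atan2(p_y, p_x) ≈ -9.69°.

≈ lat -3°, lon -10°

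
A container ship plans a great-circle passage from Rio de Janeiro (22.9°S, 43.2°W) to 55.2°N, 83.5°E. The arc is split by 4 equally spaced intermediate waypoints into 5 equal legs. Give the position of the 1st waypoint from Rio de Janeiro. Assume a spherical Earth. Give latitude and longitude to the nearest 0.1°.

≈ 1.5°S, 28.2°W

The haversine formula gives a central angle δ ≈ 2.257 rad (129.3°) between the endpoints.
Interpolate at f = 1/5 with slerp weights a = sin((1−f)δ)/sin δ ≈ 1.257, b = sin(fδ)/sin δ ≈ 0.564.
p = a·p₁ + b·p₂ ≈ (0.881, -0.473, -0.026); φ = arcsin(p_z) ≈ -1.50°, λ = atan2(p_y, p_x) ≈ -28.24°.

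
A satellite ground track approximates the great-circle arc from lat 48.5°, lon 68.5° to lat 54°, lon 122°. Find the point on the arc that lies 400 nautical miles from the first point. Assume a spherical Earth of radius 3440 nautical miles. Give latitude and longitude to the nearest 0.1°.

≈ lat 51.5°, lon 77.8°

The haversine formula gives a central angle δ ≈ 0.578 rad (33.1°) between the endpoints. The total great-circle distance is δ·R ≈ 0.578 × 3440 ≈ 1988 nmi, so the target fraction is f = 400/1988 ≈ 0.201.
Interpolate at f ≈ 0.201 with slerp weights a = sin((1−f)δ)/sin δ ≈ 0.815, b = sin(fδ)/sin δ ≈ 0.212.
p = a·p₁ + b·p₂ ≈ (0.132, 0.609, 0.782); φ = arcsin(p_z) ≈ 51.49°, λ = atan2(p_y, p_x) ≈ 77.77°.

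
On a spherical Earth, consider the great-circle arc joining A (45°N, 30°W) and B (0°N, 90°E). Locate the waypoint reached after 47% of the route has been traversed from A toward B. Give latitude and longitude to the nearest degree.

≈ (40°N, 43°E)

Write both endpoints as unit vectors p₁, p₂ with components (cos φ cos λ, cos φ sin λ, sin φ).
The central angle between the endpoints is δ = arccos(p₁·p₂) ≈ 1.932 rad (110.7°).
Interpolate at f = 0.47 with slerp weights a = sin((1−f)δ)/sin δ ≈ 0.913, b = sin(fδ)/sin δ ≈ 0.843.
p = a·p₁ + b·p₂ ≈ (0.559, 0.520, 0.646); φ = arcsin(p_z) ≈ 40.22°, λ = atan2(p_y, p_x) ≈ 42.91°.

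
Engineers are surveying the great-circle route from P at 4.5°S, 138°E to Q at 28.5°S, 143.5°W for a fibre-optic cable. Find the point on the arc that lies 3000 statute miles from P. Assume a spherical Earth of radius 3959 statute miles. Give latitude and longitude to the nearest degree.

≈ 22°S, 179°E

Convert each endpoint to a unit vector on the sphere (x = cos φ cos λ, y = cos φ sin λ, z = sin φ).
The central angle between the endpoints is δ = arccos(p₁·p₂) ≈ 1.357 rad (77.8°). The total great-circle distance is δ·R ≈ 1.357 × 3959 ≈ 5373 mi, so the target fraction is f = 3000/5373 ≈ 0.558.
Interpolate at f ≈ 0.558 with slerp weights a = sin((1−f)δ)/sin δ ≈ 0.577, b = sin(fδ)/sin δ ≈ 0.703.
p = a·p₁ + b·p₂ ≈ (-0.924, 0.017, -0.381); φ = arcsin(p_z) ≈ -22.39°, λ = atan2(p_y, p_x) ≈ 178.92°.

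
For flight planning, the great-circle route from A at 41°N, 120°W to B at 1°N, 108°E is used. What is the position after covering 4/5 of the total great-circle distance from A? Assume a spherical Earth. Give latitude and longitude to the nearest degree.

From cos δ = sin φ₁ sin φ₂ + cos φ₁ cos φ₂ cos Δλ, the central angle is δ ≈ 2.087 rad (119.6°).
Interpolate at f = 4/5 with slerp weights a = sin((1−f)δ)/sin δ ≈ 0.466, b = sin(fδ)/sin δ ≈ 1.144.
p = a·p₁ + b·p₂ ≈ (-0.529, 0.783, 0.326); φ = arcsin(p_z) ≈ 19.01°, λ = atan2(p_y, p_x) ≈ 124.05°.

≈ 19°N, 124°E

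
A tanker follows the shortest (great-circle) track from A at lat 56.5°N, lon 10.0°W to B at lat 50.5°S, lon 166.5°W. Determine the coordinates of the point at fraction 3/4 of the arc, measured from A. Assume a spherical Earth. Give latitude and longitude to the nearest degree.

From cos δ = sin φ₁ sin φ₂ + cos φ₁ cos φ₂ cos Δλ, the central angle is δ ≈ 2.878 rad (164.9°).
Interpolate at f = 3/4 with slerp weights a = sin((1−f)δ)/sin δ ≈ 2.527, b = sin(fδ)/sin δ ≈ 3.192.
p = a·p₁ + b·p₂ ≈ (-0.601, -0.716, -0.356); φ = arcsin(p_z) ≈ -20.83°, λ = atan2(p_y, p_x) ≈ -129.98°.

≈ lat 21°S, lon 130°W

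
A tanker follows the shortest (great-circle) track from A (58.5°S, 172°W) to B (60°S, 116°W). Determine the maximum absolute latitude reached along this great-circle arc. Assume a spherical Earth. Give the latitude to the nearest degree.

The great circle lies in the plane with unit normal n̂ = (p₁ × p₂)/|p₁ × p₂|.
Here n̂_z ≈ +0.464; the vertex latitude is φ_max = arccos|n̂_z| ≈ 62.3°.
Check via Clairaut: cos φ_max = |cos φ₁| · sin C = cos(58.5°)·sin(117.3°) ≈ 0.464, again giving ≈ 62.3°.

≈ 62°S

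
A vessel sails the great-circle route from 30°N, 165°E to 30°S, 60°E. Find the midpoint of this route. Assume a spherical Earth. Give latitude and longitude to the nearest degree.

Convert each endpoint to a unit vector on the sphere (x = cos φ cos λ, y = cos φ sin λ, z = sin φ).
The central angle between the endpoints is δ = arccos(p₁·p₂) ≈ 2.031 rad (116.4°).
Interpolate at f = 1/2 with slerp weights a = sin((1−f)δ)/sin δ ≈ 0.948, b = sin(fδ)/sin δ ≈ 0.948.
p = a·p₁ + b·p₂ ≈ (-0.383, 0.924, 0.000); φ = arcsin(p_z) ≈ 0.00°, λ = atan2(p_y, p_x) ≈ 112.50°.

≈ 0°N, 112°E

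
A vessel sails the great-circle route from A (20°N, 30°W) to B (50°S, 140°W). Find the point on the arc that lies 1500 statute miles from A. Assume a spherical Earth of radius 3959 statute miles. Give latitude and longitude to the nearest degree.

≈ (4°N, 45°W)

The haversine formula gives a central angle δ ≈ 2.058 rad (117.9°) between the endpoints. The total great-circle distance is δ·R ≈ 2.058 × 3959 ≈ 8150 mi, so the target fraction is f = 1500/8150 ≈ 0.184.
Interpolate at f ≈ 0.184 with slerp weights a = sin((1−f)δ)/sin δ ≈ 1.125, b = sin(fδ)/sin δ ≈ 0.419.
p = a·p₁ + b·p₂ ≈ (0.710, -0.702, 0.064); φ = arcsin(p_z) ≈ 3.68°, λ = atan2(p_y, p_x) ≈ -44.68°.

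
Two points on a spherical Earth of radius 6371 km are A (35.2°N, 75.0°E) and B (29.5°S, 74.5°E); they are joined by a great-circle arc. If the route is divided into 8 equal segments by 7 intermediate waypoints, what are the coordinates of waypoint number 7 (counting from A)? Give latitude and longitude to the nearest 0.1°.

The haversine formula gives a central angle δ ≈ 1.129 rad (64.7°) between the endpoints.
Interpolate at f = 7/8 with slerp weights a = sin((1−f)δ)/sin δ ≈ 0.156, b = sin(fδ)/sin δ ≈ 0.924.
p = a·p₁ + b·p₂ ≈ (0.248, 0.897, -0.365); φ = arcsin(p_z) ≈ -21.41°, λ = atan2(p_y, p_x) ≈ 74.57°.

≈ (21.4°S, 74.6°E)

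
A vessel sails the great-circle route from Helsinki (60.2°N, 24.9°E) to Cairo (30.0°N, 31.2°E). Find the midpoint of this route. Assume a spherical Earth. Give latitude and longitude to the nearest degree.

Convert each endpoint to a unit vector on the sphere (x = cos φ cos λ, y = cos φ sin λ, z = sin φ).
The central angle between the endpoints is δ = arccos(p₁·p₂) ≈ 0.532 rad (30.5°).
Interpolate at f = 1/2 with slerp weights a = sin((1−f)δ)/sin δ ≈ 0.518, b = sin(fδ)/sin δ ≈ 0.518.
p = a·p₁ + b·p₂ ≈ (0.618, 0.341, 0.709); φ = arcsin(p_z) ≈ 45.14°, λ = atan2(p_y, p_x) ≈ 28.90°.

≈ (45°N, 29°E)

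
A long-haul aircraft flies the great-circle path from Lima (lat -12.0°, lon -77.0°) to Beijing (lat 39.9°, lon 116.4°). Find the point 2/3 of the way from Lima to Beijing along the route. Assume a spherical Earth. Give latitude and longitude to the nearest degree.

From cos δ = sin φ₁ sin φ₂ + cos φ₁ cos φ₂ cos Δλ, the central angle is δ ≈ 2.613 rad (149.7°).
Interpolate at f = 2/3 with slerp weights a = sin((1−f)δ)/sin δ ≈ 1.516, b = sin(fδ)/sin δ ≈ 1.953.
p = a·p₁ + b·p₂ ≈ (-0.333, -0.103, 0.937); φ = arcsin(p_z) ≈ 69.63°, λ = atan2(p_y, p_x) ≈ -162.83°.

≈ lat 70°, lon -163°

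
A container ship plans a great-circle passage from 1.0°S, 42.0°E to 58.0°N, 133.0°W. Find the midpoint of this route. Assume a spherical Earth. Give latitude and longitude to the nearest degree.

≈ 60°N, 36°E

The haversine formula gives a central angle δ ≈ 2.144 rad (122.9°) between the endpoints.
Interpolate at f = 1/2 with slerp weights a = sin((1−f)δ)/sin δ ≈ 1.046, b = sin(fδ)/sin δ ≈ 1.046.
p = a·p₁ + b·p₂ ≈ (0.399, 0.294, 0.868); φ = arcsin(p_z) ≈ 60.28°, λ = atan2(p_y, p_x) ≈ 36.41°.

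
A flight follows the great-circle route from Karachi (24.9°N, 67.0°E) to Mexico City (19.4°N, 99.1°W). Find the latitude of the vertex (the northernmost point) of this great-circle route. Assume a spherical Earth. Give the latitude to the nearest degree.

The great circle lies in the plane with unit normal n̂ = (p₁ × p₂)/|p₁ × p₂|.
Here n̂_z ≈ -0.284; the vertex latitude is φ_max = arccos|n̂_z| ≈ 73.5°.
Check via Clairaut: cos φ_max = |cos φ₁| · sin C = cos(24.9°)·sin(18.3°) ≈ 0.284, again giving ≈ 73.5°.

≈ 73°N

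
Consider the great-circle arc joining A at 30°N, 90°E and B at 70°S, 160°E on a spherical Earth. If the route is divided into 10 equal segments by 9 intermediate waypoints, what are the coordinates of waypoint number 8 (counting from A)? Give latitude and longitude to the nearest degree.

≈ 54°S, 126°E

Write both endpoints as unit vectors p₁, p₂ with components (cos φ cos λ, cos φ sin λ, sin φ).
The central angle between the endpoints is δ = arccos(p₁·p₂) ≈ 1.948 rad (111.6°).
Interpolate at f = 8/10 with slerp weights a = sin((1−f)δ)/sin δ ≈ 0.409, b = sin(fδ)/sin δ ≈ 1.076.
p = a·p₁ + b·p₂ ≈ (-0.346, 0.480, -0.806); φ = arcsin(p_z) ≈ -53.75°, λ = atan2(p_y, p_x) ≈ 125.78°.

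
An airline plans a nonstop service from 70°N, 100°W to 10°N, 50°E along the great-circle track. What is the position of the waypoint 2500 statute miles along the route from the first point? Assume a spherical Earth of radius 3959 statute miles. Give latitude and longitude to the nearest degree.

≈ 69°N, 25°E

From cos δ = sin φ₁ sin φ₂ + cos φ₁ cos φ₂ cos Δλ, the central angle is δ ≈ 1.700 rad (97.4°). The total great-circle distance is δ·R ≈ 1.700 × 3959 ≈ 6729 mi, so the target fraction is f = 2500/6729 ≈ 0.372.
Interpolate at f ≈ 0.372 with slerp weights a = sin((1−f)δ)/sin δ ≈ 0.884, b = sin(fδ)/sin δ ≈ 0.595.
p = a·p₁ + b·p₂ ≈ (0.324, 0.151, 0.934); φ = arcsin(p_z) ≈ 69.03°, λ = atan2(p_y, p_x) ≈ 25.03°.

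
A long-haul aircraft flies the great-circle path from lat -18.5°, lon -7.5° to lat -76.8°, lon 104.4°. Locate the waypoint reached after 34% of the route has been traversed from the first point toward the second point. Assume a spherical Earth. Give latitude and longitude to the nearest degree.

Write both endpoints as unit vectors p₁, p₂ with components (cos φ cos λ, cos φ sin λ, sin φ).
The central angle between the endpoints is δ = arccos(p₁·p₂) ≈ 1.341 rad (76.8°).
Interpolate at f = 0.34 with slerp weights a = sin((1−f)δ)/sin δ ≈ 0.795, b = sin(fδ)/sin δ ≈ 0.452.
p = a·p₁ + b·p₂ ≈ (0.722, 0.002, -0.692); φ = arcsin(p_z) ≈ -43.82°, λ = atan2(p_y, p_x) ≈ 0.13°.

≈ lat -44°, lon 0°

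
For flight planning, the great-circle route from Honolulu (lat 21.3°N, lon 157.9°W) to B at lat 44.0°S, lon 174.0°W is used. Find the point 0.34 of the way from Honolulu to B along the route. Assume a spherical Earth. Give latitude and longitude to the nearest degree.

Convert each endpoint to a unit vector on the sphere (x = cos φ cos λ, y = cos φ sin λ, z = sin φ).
The central angle between the endpoints is δ = arccos(p₁·p₂) ≈ 1.168 rad (66.9°).
Interpolate at f = 0.34 with slerp weights a = sin((1−f)δ)/sin δ ≈ 0.757, b = sin(fδ)/sin δ ≈ 0.420.
p = a·p₁ + b·p₂ ≈ (-0.955, -0.297, -0.017); φ = arcsin(p_z) ≈ -0.97°, λ = atan2(p_y, p_x) ≈ -162.71°.

≈ lat 1°S, lon 163°W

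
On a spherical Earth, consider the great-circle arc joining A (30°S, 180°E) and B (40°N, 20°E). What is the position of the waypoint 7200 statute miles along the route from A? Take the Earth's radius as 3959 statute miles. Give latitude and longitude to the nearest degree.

≈ (39°N, 96°E)

From cos δ = sin φ₁ sin φ₂ + cos φ₁ cos φ₂ cos Δλ, the central angle is δ ≈ 2.808 rad (160.9°). The total great-circle distance is δ·R ≈ 2.808 × 3959 ≈ 11116 mi, so the target fraction is f = 7200/11116 ≈ 0.648.
Interpolate at f ≈ 0.648 with slerp weights a = sin((1−f)δ)/sin δ ≈ 2.550, b = sin(fδ)/sin δ ≈ 2.959.
p = a·p₁ + b·p₂ ≈ (-0.079, 0.775, 0.627); φ = arcsin(p_z) ≈ 38.81°, λ = atan2(p_y, p_x) ≈ 95.79°.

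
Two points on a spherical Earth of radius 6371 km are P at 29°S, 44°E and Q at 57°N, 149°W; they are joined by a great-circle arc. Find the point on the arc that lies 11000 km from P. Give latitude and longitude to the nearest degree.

Write both endpoints as unit vectors p₁, p₂ with components (cos φ cos λ, cos φ sin λ, sin φ).
The central angle between the endpoints is δ = arccos(p₁·p₂) ≈ 2.627 rad (150.5°). The total great-circle distance is δ·R ≈ 2.627 × 6371 ≈ 16740 km, so the target fraction is f = 11000/16740 ≈ 0.657.
Interpolate at f ≈ 0.657 with slerp weights a = sin((1−f)δ)/sin δ ≈ 1.594, b = sin(fδ)/sin δ ≈ 2.009.
p = a·p₁ + b·p₂ ≈ (0.065, 0.405, 0.912); φ = arcsin(p_z) ≈ 65.78°, λ = atan2(p_y, p_x) ≈ 80.87°.

≈ 66°N, 81°E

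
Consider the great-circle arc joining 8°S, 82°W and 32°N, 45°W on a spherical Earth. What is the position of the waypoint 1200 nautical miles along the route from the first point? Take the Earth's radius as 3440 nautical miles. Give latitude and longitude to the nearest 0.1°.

The haversine formula gives a central angle δ ≈ 0.931 rad (53.3°) between the endpoints. The total great-circle distance is δ·R ≈ 0.931 × 3440 ≈ 3203 nmi, so the target fraction is f = 1200/3203 ≈ 0.375.
Interpolate at f ≈ 0.375 with slerp weights a = sin((1−f)δ)/sin δ ≈ 0.685, b = sin(fδ)/sin δ ≈ 0.426.
p = a·p₁ + b·p₂ ≈ (0.350, -0.928, 0.130); φ = arcsin(p_z) ≈ 7.49°, λ = atan2(p_y, p_x) ≈ -69.33°.

≈ 7.5°N, 69.3°W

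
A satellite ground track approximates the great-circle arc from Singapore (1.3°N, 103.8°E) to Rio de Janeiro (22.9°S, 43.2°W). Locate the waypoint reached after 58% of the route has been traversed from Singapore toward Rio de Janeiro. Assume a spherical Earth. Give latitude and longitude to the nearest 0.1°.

Write both endpoints as unit vectors p₁, p₂ with components (cos φ cos λ, cos φ sin λ, sin φ).
The central angle between the endpoints is δ = arccos(p₁·p₂) ≈ 2.467 rad (141.4°).
Interpolate at f = 0.58 with slerp weights a = sin((1−f)δ)/sin δ ≈ 1.378, b = sin(fδ)/sin δ ≈ 1.586.
p = a·p₁ + b·p₂ ≈ (0.736, 0.338, -0.586); φ = arcsin(p_z) ≈ -35.87°, λ = atan2(p_y, p_x) ≈ 24.65°.

≈ 35.9°S, 24.7°E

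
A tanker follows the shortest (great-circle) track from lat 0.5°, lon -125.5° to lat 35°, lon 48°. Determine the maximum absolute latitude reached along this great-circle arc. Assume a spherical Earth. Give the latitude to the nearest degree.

The great circle lies in the plane with unit normal n̂ = (p₁ × p₂)/|p₁ × p₂|.
Here n̂_z ≈ +0.158; the vertex latitude is φ_max = arccos|n̂_z| ≈ 80.9°.

≈ 81°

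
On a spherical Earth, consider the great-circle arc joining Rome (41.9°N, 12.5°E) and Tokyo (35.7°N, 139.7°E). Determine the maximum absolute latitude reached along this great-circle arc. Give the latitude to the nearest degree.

The great circle lies in the plane with unit normal n̂ = (p₁ × p₂)/|p₁ × p₂|.
Here n̂_z ≈ +0.482; the vertex latitude is φ_max = arccos|n̂_z| ≈ 61.2°.
Check via Clairaut: cos φ_max = |cos φ₁| · sin C = cos(41.9°)·sin(40.3°) ≈ 0.482, again giving ≈ 61.2°.

≈ 61°N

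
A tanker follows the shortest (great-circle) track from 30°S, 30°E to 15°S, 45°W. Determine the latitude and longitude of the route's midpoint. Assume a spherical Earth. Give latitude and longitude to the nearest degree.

≈ 28°S, 10°W

Convert each endpoint to a unit vector on the sphere (x = cos φ cos λ, y = cos φ sin λ, z = sin φ).
The central angle between the endpoints is δ = arccos(p₁·p₂) ≈ 1.218 rad (69.8°).
Interpolate at f = 1/2 with slerp weights a = sin((1−f)δ)/sin δ ≈ 0.610, b = sin(fδ)/sin δ ≈ 0.610.
p = a·p₁ + b·p₂ ≈ (0.873, -0.152, -0.463); φ = arcsin(p_z) ≈ -27.55°, λ = atan2(p_y, p_x) ≈ -9.90°.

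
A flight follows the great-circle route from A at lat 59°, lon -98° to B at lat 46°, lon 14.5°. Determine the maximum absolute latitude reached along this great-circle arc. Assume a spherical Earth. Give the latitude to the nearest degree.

≈ 68°

The great circle lies in the plane with unit normal n̂ = (p₁ × p₂)/|p₁ × p₂|.
Here n̂_z ≈ +0.377; the vertex latitude is φ_max = arccos|n̂_z| ≈ 67.9°.
Check via Clairaut: cos φ_max = |cos φ₁| · sin C = cos(59.0°)·sin(47.0°) ≈ 0.377, again giving ≈ 67.9°.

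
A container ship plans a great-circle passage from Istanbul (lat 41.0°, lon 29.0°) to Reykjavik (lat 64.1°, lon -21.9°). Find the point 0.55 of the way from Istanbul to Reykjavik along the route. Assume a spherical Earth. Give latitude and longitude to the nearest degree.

Write both endpoints as unit vectors p₁, p₂ with components (cos φ cos λ, cos φ sin λ, sin φ).
The central angle between the endpoints is δ = arccos(p₁·p₂) ≈ 0.647 rad (37.1°).
Interpolate at f = 0.55 with slerp weights a = sin((1−f)δ)/sin δ ≈ 0.476, b = sin(fδ)/sin δ ≈ 0.578.
p = a·p₁ + b·p₂ ≈ (0.549, 0.080, 0.832); φ = arcsin(p_z) ≈ 56.33°, λ = atan2(p_y, p_x) ≈ 8.31°.

≈ lat 56°, lon 8°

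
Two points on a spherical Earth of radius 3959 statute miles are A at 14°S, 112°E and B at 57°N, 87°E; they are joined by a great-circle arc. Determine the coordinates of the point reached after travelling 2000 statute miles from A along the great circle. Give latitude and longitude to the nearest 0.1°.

Convert each endpoint to a unit vector on the sphere (x = cos φ cos λ, y = cos φ sin λ, z = sin φ).
The central angle between the endpoints is δ = arccos(p₁·p₂) ≈ 1.291 rad (74.0°). The total great-circle distance is δ·R ≈ 1.291 × 3959 ≈ 5111 mi, so the target fraction is f = 2000/5111 ≈ 0.391.
Interpolate at f ≈ 0.391 with slerp weights a = sin((1−f)δ)/sin δ ≈ 0.736, b = sin(fδ)/sin δ ≈ 0.504.
p = a·p₁ + b·p₂ ≈ (-0.253, 0.936, 0.244); φ = arcsin(p_z) ≈ 14.14°, λ = atan2(p_y, p_x) ≈ 105.14°.

≈ 14.1°N, 105.1°E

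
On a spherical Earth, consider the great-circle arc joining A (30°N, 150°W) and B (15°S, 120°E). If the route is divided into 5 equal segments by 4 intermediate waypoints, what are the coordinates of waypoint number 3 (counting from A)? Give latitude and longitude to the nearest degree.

≈ (5°N, 153°E)

The haversine formula gives a central angle δ ≈ 1.701 rad (97.4°) between the endpoints.
Interpolate at f = 3/5 with slerp weights a = sin((1−f)δ)/sin δ ≈ 0.634, b = sin(fδ)/sin δ ≈ 0.860.
p = a·p₁ + b·p₂ ≈ (-0.891, 0.444, 0.095); φ = arcsin(p_z) ≈ 5.43°, λ = atan2(p_y, p_x) ≈ 153.49°.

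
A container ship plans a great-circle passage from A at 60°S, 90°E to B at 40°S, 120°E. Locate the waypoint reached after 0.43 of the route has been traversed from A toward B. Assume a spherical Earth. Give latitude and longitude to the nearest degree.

Convert each endpoint to a unit vector on the sphere (x = cos φ cos λ, y = cos φ sin λ, z = sin φ).
The central angle between the endpoints is δ = arccos(p₁·p₂) ≈ 0.477 rad (27.3°).
Interpolate at f = 0.43 with slerp weights a = sin((1−f)δ)/sin δ ≈ 0.585, b = sin(fδ)/sin δ ≈ 0.444.
p = a·p₁ + b·p₂ ≈ (-0.170, 0.587, -0.792); φ = arcsin(p_z) ≈ -52.35°, λ = atan2(p_y, p_x) ≈ 106.15°.

≈ 52°S, 106°E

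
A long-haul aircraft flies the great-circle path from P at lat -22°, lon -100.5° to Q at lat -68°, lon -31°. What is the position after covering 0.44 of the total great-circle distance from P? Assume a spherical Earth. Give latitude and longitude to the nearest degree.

The haversine formula gives a central angle δ ≈ 1.083 rad (62.0°) between the endpoints.
Interpolate at f = 0.44 with slerp weights a = sin((1−f)δ)/sin δ ≈ 0.645, b = sin(fδ)/sin δ ≈ 0.519.
p = a·p₁ + b·p₂ ≈ (0.058, -0.688, -0.723); φ = arcsin(p_z) ≈ -46.31°, λ = atan2(p_y, p_x) ≈ -85.21°.

≈ lat -46°, lon -85°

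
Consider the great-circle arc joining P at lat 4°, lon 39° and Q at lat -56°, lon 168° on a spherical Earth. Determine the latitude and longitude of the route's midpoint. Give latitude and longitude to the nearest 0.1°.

≈ lat -44.3°, lon 72.9°

Write both endpoints as unit vectors p₁, p₂ with components (cos φ cos λ, cos φ sin λ, sin φ).
The central angle between the endpoints is δ = arccos(p₁·p₂) ≈ 1.992 rad (114.1°).
Interpolate at f = 1/2 with slerp weights a = sin((1−f)δ)/sin δ ≈ 0.920, b = sin(fδ)/sin δ ≈ 0.920.
p = a·p₁ + b·p₂ ≈ (0.210, 0.684, -0.698); φ = arcsin(p_z) ≈ -44.29°, λ = atan2(p_y, p_x) ≈ 72.94°.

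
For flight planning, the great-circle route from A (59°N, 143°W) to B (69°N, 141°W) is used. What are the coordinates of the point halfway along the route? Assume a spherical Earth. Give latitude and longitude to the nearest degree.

≈ (64°N, 142°W)

Write both endpoints as unit vectors p₁, p₂ with components (cos φ cos λ, cos φ sin λ, sin φ).
The central angle between the endpoints is δ = arccos(p₁·p₂) ≈ 0.175 rad (10.0°).
Interpolate at f = 1/2 with slerp weights a = sin((1−f)δ)/sin δ ≈ 0.502, b = sin(fδ)/sin δ ≈ 0.502.
p = a·p₁ + b·p₂ ≈ (-0.346, -0.269, 0.899); φ = arcsin(p_z) ≈ 64.00°, λ = atan2(p_y, p_x) ≈ -142.18°.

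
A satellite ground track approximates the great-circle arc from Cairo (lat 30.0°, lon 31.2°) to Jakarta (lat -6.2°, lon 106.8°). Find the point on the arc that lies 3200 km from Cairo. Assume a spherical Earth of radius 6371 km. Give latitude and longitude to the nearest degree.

From cos δ = sin φ₁ sin φ₂ + cos φ₁ cos φ₂ cos Δλ, the central angle is δ ≈ 1.410 rad (80.8°). The total great-circle distance is δ·R ≈ 1.410 × 6371 ≈ 8983 km, so the target fraction is f = 3200/8983 ≈ 0.356.
Interpolate at f ≈ 0.356 with slerp weights a = sin((1−f)δ)/sin δ ≈ 0.798, b = sin(fδ)/sin δ ≈ 0.488.
p = a·p₁ + b·p₂ ≈ (0.451, 0.822, 0.347); φ = arcsin(p_z) ≈ 20.28°, λ = atan2(p_y, p_x) ≈ 61.24°.

≈ lat 20°, lon 61°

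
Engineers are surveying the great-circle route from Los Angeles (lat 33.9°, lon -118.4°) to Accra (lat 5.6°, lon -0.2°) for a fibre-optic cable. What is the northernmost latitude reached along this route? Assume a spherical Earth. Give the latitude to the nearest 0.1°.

≈ 39.4°

The great circle lies in the plane with unit normal n̂ = (p₁ × p₂)/|p₁ × p₂|.
Here n̂_z ≈ +0.773; the vertex latitude is φ_max = arccos|n̂_z| ≈ 39.4°.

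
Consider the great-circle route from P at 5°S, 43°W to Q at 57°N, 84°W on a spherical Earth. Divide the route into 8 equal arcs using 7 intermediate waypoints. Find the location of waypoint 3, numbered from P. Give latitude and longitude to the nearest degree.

The haversine formula gives a central angle δ ≈ 1.228 rad (70.3°) between the endpoints.
Interpolate at f = 3/8 with slerp weights a = sin((1−f)δ)/sin δ ≈ 0.737, b = sin(fδ)/sin δ ≈ 0.472.
p = a·p₁ + b·p₂ ≈ (0.564, -0.756, 0.331); φ = arcsin(p_z) ≈ 19.36°, λ = atan2(p_y, p_x) ≈ -53.29°.

≈ 19°N, 53°W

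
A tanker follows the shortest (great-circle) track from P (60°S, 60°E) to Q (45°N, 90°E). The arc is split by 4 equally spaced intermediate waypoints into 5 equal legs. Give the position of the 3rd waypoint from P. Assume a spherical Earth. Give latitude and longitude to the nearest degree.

From cos δ = sin φ₁ sin φ₂ + cos φ₁ cos φ₂ cos Δλ, the central angle is δ ≈ 1.882 rad (107.8°).
Interpolate at f = 3/5 with slerp weights a = sin((1−f)δ)/sin δ ≈ 0.718, b = sin(fδ)/sin δ ≈ 0.950.
p = a·p₁ + b·p₂ ≈ (0.180, 0.983, 0.050); φ = arcsin(p_z) ≈ 2.84°, λ = atan2(p_y, p_x) ≈ 79.64°.

≈ (3°N, 80°E)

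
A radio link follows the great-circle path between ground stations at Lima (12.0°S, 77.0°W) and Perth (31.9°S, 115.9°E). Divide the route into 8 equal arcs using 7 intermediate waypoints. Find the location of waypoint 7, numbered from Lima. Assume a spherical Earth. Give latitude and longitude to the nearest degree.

Write both endpoints as unit vectors p₁, p₂ with components (cos φ cos λ, cos φ sin λ, sin φ).
The central angle between the endpoints is δ = arccos(p₁·p₂) ≈ 2.346 rad (134.4°).
Interpolate at f = 7/8 with slerp weights a = sin((1−f)δ)/sin δ ≈ 0.404, b = sin(fδ)/sin δ ≈ 1.240.
p = a·p₁ + b·p₂ ≈ (-0.371, 0.562, -0.740); φ = arcsin(p_z) ≈ -47.69°, λ = atan2(p_y, p_x) ≈ 123.44°.

≈ 48°S, 123°E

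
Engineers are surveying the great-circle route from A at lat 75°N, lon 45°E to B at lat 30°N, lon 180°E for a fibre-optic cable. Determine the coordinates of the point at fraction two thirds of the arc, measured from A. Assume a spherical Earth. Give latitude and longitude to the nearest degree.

Write both endpoints as unit vectors p₁, p₂ with components (cos φ cos λ, cos φ sin λ, sin φ).
The central angle between the endpoints is δ = arccos(p₁·p₂) ≈ 1.240 rad (71.1°).
Interpolate at f = 2/3 with slerp weights a = sin((1−f)δ)/sin δ ≈ 0.425, b = sin(fδ)/sin δ ≈ 0.778.
p = a·p₁ + b·p₂ ≈ (-0.596, 0.078, 0.799); φ = arcsin(p_z) ≈ 53.06°, λ = atan2(p_y, p_x) ≈ 172.57°.

≈ lat 53°N, lon 173°E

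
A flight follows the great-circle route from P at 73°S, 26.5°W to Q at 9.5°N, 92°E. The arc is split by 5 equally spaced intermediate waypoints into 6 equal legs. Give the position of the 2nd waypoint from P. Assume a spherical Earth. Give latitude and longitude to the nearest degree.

Convert each endpoint to a unit vector on the sphere (x = cos φ cos λ, y = cos φ sin λ, z = sin φ).
The central angle between the endpoints is δ = arccos(p₁·p₂) ≈ 1.871 rad (107.2°).
Interpolate at f = 2/6 with slerp weights a = sin((1−f)δ)/sin δ ≈ 0.992, b = sin(fδ)/sin δ ≈ 0.611.
p = a·p₁ + b·p₂ ≈ (0.239, 0.473, -0.848); φ = arcsin(p_z) ≈ -58.01°, λ = atan2(p_y, p_x) ≈ 63.23°.

≈ 58°S, 63°E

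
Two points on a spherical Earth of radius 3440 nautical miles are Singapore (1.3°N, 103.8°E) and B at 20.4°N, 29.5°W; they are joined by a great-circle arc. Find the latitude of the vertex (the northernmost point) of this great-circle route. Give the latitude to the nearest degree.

≈ 28°N

The great circle lies in the plane with unit normal n̂ = (p₁ × p₂)/|p₁ × p₂|.
Here n̂_z ≈ -0.883; the vertex latitude is φ_max = arccos|n̂_z| ≈ 28.1°.
Check via Clairaut: cos φ_max = |cos φ₁| · sin C = cos(1.3°)·sin(62.0°) ≈ 0.883, again giving ≈ 28.1°.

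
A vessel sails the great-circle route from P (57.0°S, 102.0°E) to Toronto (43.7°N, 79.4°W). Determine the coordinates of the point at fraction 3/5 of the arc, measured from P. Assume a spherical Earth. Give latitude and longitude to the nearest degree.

The haversine formula gives a central angle δ ≈ 2.909 rad (166.7°) between the endpoints.
Interpolate at f = 3/5 with slerp weights a = sin((1−f)δ)/sin δ ≈ 3.983, b = sin(fδ)/sin δ ≈ 4.272.
p = a·p₁ + b·p₂ ≈ (0.117, -0.914, -0.389); φ = arcsin(p_z) ≈ -22.90°, λ = atan2(p_y, p_x) ≈ -82.70°.

≈ (23°S, 83°W)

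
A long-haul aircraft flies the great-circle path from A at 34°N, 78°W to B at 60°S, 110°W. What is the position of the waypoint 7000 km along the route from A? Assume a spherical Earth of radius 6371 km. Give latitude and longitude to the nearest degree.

The haversine formula gives a central angle δ ≈ 1.704 rad (97.6°) between the endpoints. The total great-circle distance is δ·R ≈ 1.704 × 6371 ≈ 10856 km, so the target fraction is f = 7000/10856 ≈ 0.645.
Interpolate at f ≈ 0.645 with slerp weights a = sin((1−f)δ)/sin δ ≈ 0.574, b = sin(fδ)/sin δ ≈ 0.899.
p = a·p₁ + b·p₂ ≈ (-0.055, -0.888, -0.457); φ = arcsin(p_z) ≈ -27.21°, λ = atan2(p_y, p_x) ≈ -93.53°.

≈ 27°S, 94°W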